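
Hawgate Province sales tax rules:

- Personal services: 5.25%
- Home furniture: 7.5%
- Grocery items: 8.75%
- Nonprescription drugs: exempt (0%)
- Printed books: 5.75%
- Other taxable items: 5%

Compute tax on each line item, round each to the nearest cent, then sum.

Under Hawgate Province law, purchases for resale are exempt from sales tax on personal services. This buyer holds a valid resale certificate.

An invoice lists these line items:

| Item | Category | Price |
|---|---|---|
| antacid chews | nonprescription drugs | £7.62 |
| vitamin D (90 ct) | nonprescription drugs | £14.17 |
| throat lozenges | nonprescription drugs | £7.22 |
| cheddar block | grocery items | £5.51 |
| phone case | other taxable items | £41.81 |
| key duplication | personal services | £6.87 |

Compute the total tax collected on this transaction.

£2.57

Antacid chews £7.62: nonprescription drugs → 0% → £0.00
Vitamin D (90 ct) £14.17: nonprescription drugs → 0% → £0.00
Throat lozenges £7.22: nonprescription drugs → 0% → £0.00
Cheddar block £5.51: grocery items → 8.75% → £0.48
Phone case £41.81: other taxable items → 5% → £2.09
Key duplication £6.87: personal services, buyer-exempt → 0% → £0.00
Total tax = £0.48 + £2.09 = £2.57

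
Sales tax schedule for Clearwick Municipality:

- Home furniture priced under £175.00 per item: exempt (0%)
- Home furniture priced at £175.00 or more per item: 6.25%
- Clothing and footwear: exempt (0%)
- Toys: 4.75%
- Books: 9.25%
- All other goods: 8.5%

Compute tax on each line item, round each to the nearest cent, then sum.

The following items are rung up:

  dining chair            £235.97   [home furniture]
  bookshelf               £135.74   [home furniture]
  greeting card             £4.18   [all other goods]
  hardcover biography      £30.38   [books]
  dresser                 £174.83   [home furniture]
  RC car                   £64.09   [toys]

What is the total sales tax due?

£20.96

Dining chair £235.97: home furniture, £175.00 or more → 6.25% → £14.75
Bookshelf £135.74: home furniture, under £175.00 → 0% → £0.00
Greeting card £4.18: all other goods → 8.5% → £0.36
Hardcover biography £30.38: books → 9.25% → £2.81
Dresser £174.83: home furniture, under £175.00 → 0% → £0.00
RC car £64.09: toys → 4.75% → £3.04
Total tax = £14.75 + £0.36 + £2.81 + £3.04 = £20.96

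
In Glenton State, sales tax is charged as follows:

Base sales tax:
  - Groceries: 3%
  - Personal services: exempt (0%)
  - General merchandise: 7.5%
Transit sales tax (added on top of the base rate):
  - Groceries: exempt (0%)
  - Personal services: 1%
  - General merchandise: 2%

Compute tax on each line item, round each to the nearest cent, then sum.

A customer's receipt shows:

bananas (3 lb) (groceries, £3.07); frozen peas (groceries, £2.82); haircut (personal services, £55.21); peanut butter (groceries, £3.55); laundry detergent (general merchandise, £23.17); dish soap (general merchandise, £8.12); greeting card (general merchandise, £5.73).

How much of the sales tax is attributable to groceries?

Bananas (3 lb) £3.07: groceries → 3% + 0% transit = 3% → £0.09
Frozen peas £2.82: groceries → 3% + 0% transit = 3% → £0.08
Peanut butter £3.55: groceries → 3% + 0% transit = 3% → £0.11
Tax on groceries = £0.09 + £0.08 + £0.11 = £0.28

£0.28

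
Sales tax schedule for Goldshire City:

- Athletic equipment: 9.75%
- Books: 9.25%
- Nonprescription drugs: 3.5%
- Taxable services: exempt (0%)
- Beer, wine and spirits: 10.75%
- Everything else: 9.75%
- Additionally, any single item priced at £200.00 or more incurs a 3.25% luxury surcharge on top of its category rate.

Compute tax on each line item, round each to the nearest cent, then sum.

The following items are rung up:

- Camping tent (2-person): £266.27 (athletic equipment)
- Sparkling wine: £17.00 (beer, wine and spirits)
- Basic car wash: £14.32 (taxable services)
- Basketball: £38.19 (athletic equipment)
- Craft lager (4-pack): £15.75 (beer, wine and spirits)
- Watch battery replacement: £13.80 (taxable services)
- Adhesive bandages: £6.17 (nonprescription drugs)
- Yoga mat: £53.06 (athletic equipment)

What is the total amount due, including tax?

£471.81

Camping tent (2-person) £266.27: athletic equipment → 9.75% + 3.25% surcharge = 13% → £34.62
Sparkling wine £17.00: beer, wine and spirits → 10.75% → £1.83
Basic car wash £14.32: taxable services → 0% → £0.00
Basketball £38.19: athletic equipment → 9.75% → £3.72
Craft lager (4-pack) £15.75: beer, wine and spirits → 10.75% → £1.69
Watch battery replacement £13.80: taxable services → 0% → £0.00
Adhesive bandages £6.17: nonprescription drugs → 3.5% → £0.22
Yoga mat £53.06: athletic equipment → 9.75% → £5.17
Subtotal = £424.56; tax = £47.25; total due = £471.81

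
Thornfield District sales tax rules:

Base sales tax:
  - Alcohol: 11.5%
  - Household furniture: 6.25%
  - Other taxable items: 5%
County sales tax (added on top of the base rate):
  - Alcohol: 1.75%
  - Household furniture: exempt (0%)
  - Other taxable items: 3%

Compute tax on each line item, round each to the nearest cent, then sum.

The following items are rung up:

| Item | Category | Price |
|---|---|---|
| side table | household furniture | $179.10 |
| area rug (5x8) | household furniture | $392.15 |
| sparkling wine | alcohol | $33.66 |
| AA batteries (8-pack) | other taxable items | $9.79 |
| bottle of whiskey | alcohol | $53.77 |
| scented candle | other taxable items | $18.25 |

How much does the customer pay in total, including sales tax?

Side table $179.10: household furniture → 6.25% + 0% county = 6.25% → $11.19
Area rug (5x8) $392.15: household furniture → 6.25% + 0% county = 6.25% → $24.51
Sparkling wine $33.66: alcohol → 11.5% + 1.75% county = 13.25% → $4.46
AA batteries (8-pack) $9.79: other taxable items → 5% + 3% county = 8% → $0.78
Bottle of whiskey $53.77: alcohol → 11.5% + 1.75% county = 13.25% → $7.12
Scented candle $18.25: other taxable items → 5% + 3% county = 8% → $1.46
Subtotal = $686.72; tax = $49.52; total due = $736.24

$736.24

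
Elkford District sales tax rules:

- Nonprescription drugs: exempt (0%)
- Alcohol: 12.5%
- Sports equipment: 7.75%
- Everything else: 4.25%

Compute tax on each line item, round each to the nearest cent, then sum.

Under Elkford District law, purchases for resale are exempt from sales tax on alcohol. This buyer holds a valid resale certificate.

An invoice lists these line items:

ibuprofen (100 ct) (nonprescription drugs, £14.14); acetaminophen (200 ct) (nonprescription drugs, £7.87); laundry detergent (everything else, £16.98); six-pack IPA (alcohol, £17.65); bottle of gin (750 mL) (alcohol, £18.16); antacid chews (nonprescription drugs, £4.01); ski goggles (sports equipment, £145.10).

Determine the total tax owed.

Ibuprofen (100 ct) £14.14: nonprescription drugs → 0% → £0.00
Acetaminophen (200 ct) £7.87: nonprescription drugs → 0% → £0.00
Laundry detergent £16.98: everything else → 4.25% → £0.72
Six-pack IPA £17.65: alcohol, buyer-exempt → 0% → £0.00
Bottle of gin (750 mL) £18.16: alcohol, buyer-exempt → 0% → £0.00
Antacid chews £4.01: nonprescription drugs → 0% → £0.00
Ski goggles £145.10: sports equipment → 7.75% → £11.25
Total tax = £0.72 + £11.25 = £11.97

£11.97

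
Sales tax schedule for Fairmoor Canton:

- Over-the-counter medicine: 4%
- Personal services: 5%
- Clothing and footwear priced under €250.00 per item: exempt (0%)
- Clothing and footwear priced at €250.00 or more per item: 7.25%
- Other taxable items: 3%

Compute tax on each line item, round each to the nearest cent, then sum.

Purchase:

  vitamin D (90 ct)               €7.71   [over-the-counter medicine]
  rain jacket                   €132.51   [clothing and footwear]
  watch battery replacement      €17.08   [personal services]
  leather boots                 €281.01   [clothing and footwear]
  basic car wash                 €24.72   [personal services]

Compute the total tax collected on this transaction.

Vitamin D (90 ct) €7.71: over-the-counter medicine → 4% → €0.31
Rain jacket €132.51: clothing and footwear, under €250.00 → 0% → €0.00
Watch battery replacement €17.08: personal services → 5% → €0.85
Leather boots €281.01: clothing and footwear, €250.00 or more → 7.25% → €20.37
Basic car wash €24.72: personal services → 5% → €1.24
Total tax = €0.31 + €0.85 + €20.37 + €1.24 = €22.77

€22.77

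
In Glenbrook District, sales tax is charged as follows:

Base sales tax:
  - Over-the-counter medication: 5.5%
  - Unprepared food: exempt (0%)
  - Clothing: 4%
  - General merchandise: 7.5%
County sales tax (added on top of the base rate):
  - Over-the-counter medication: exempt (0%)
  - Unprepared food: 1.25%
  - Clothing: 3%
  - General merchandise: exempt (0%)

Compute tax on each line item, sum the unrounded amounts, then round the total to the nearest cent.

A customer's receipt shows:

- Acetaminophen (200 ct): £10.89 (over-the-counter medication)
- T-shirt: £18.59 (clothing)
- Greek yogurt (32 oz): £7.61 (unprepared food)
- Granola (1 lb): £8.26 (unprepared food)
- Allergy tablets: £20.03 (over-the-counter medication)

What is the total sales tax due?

£3.20

Acetaminophen (200 ct) £10.89: over-the-counter medication → 5.5% + 0% county = 5.5% → £0.59895
T-shirt £18.59: clothing → 4% + 3% county = 7% → £1.3013
Greek yogurt (32 oz) £7.61: unprepared food → 0% + 1.25% county = 1.25% → £0.095125
Granola (1 lb) £8.26: unprepared food → 0% + 1.25% county = 1.25% → £0.10325
Allergy tablets £20.03: over-the-counter medication → 5.5% + 0% county = 5.5% → £1.10165
Unrounded tax sum = £3.200275 → £3.20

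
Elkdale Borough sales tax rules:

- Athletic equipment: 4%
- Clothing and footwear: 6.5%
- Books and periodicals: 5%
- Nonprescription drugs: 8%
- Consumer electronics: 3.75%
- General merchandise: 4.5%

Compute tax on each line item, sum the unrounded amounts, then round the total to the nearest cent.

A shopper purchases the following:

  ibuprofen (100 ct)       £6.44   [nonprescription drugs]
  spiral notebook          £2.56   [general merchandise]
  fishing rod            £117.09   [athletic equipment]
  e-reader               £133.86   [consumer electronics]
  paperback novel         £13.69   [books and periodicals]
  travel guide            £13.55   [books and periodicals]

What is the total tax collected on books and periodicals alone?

Paperback novel £13.69: books and periodicals → 5% → £0.6845
Travel guide £13.55: books and periodicals → 5% → £0.6775
Tax on books and periodicals: unrounded sum = £1.362 → £1.36

£1.36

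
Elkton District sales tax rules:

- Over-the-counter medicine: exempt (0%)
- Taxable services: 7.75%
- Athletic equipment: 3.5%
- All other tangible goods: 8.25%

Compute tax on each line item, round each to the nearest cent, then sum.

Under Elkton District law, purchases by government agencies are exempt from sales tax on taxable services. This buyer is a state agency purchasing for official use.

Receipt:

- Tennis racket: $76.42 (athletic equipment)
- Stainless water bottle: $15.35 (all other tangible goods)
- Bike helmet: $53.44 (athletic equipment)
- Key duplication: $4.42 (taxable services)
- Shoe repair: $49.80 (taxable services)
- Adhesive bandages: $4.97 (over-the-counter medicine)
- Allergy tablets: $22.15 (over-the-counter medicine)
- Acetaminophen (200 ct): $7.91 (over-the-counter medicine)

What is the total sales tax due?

Tennis racket $76.42: athletic equipment → 3.5% → $2.67
Stainless water bottle $15.35: all other tangible goods → 8.25% → $1.27
Bike helmet $53.44: athletic equipment → 3.5% → $1.87
Key duplication $4.42: taxable services, buyer-exempt → 0% → $0.00
Shoe repair $49.80: taxable services, buyer-exempt → 0% → $0.00
Adhesive bandages $4.97: over-the-counter medicine → 0% → $0.00
Allergy tablets $22.15: over-the-counter medicine → 0% → $0.00
Acetaminophen (200 ct) $7.91: over-the-counter medicine → 0% → $0.00
Total tax = $2.67 + $1.27 + $1.87 = $5.81

$5.81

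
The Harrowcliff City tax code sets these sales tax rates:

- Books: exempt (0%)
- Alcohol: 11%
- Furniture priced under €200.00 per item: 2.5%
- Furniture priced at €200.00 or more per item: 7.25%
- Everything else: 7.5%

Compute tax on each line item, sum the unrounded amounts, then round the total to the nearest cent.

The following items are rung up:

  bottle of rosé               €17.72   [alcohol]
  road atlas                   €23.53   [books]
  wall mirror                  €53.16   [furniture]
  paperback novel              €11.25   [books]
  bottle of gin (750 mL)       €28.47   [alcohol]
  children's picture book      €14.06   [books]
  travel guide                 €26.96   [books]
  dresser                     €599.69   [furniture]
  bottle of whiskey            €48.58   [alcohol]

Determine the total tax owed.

Bottle of rosé €17.72: alcohol → 11% → €1.9492
Road atlas €23.53: books → 0% → €0.00
Wall mirror €53.16: furniture, under €200.00 → 2.5% → €1.329
Paperback novel €11.25: books → 0% → €0.00
Bottle of gin (750 mL) €28.47: alcohol → 11% → €3.1317
Children's picture book €14.06: books → 0% → €0.00
Travel guide €26.96: books → 0% → €0.00
Dresser €599.69: furniture, €200.00 or more → 7.25% → €43.477525
Bottle of whiskey €48.58: alcohol → 11% → €5.3438
Unrounded tax sum = €55.231225 → €55.23

€55.23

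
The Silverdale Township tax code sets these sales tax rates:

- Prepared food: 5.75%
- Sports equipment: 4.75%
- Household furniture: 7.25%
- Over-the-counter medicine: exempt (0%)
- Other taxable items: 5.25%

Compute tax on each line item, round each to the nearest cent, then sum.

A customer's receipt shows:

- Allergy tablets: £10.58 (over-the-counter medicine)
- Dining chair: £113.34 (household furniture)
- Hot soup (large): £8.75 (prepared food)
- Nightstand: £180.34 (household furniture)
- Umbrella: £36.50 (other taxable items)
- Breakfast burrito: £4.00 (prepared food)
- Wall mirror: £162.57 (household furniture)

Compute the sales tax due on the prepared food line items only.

Hot soup (large) £8.75: prepared food → 5.75% → £0.50
Breakfast burrito £4.00: prepared food → 5.75% → £0.23
Tax on prepared food = £0.50 + £0.23 = £0.73

£0.73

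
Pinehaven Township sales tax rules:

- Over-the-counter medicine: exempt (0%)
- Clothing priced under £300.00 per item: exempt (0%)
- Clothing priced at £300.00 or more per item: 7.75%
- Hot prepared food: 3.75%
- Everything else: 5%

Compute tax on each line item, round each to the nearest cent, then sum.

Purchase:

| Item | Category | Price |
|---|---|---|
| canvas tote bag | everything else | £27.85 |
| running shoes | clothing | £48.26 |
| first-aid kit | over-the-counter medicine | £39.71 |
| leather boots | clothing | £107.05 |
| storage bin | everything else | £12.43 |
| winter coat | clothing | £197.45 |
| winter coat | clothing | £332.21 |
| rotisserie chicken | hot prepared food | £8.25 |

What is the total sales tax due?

Canvas tote bag £27.85: everything else → 5% → £1.39
Running shoes £48.26: clothing, under £300.00 → 0% → £0.00
First-aid kit £39.71: over-the-counter medicine → 0% → £0.00
Leather boots £107.05: clothing, under £300.00 → 0% → £0.00
Storage bin £12.43: everything else → 5% → £0.62
Winter coat £197.45: clothing, under £300.00 → 0% → £0.00
Winter coat £332.21: clothing, £300.00 or more → 7.75% → £25.75
Rotisserie chicken £8.25: hot prepared food → 3.75% → £0.31
Total tax = £1.39 + £0.62 + £25.75 + £0.31 = £28.07

£28.07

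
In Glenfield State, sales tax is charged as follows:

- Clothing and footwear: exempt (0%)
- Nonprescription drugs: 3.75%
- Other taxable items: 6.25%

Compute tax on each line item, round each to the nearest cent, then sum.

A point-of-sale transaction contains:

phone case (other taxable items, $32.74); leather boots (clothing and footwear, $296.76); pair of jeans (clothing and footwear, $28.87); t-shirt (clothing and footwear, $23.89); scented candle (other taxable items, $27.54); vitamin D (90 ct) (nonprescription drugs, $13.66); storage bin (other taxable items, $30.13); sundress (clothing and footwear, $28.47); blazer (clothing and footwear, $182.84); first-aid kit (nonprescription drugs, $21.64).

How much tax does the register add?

Phone case $32.74: other taxable items → 6.25% → $2.05
Leather boots $296.76: clothing and footwear → 0% → $0.00
Pair of jeans $28.87: clothing and footwear → 0% → $0.00
T-shirt $23.89: clothing and footwear → 0% → $0.00
Scented candle $27.54: other taxable items → 6.25% → $1.72
Vitamin D (90 ct) $13.66: nonprescription drugs → 3.75% → $0.51
Storage bin $30.13: other taxable items → 6.25% → $1.88
Sundress $28.47: clothing and footwear → 0% → $0.00
Blazer $182.84: clothing and footwear → 0% → $0.00
First-aid kit $21.64: nonprescription drugs → 3.75% → $0.81
Total tax = $2.05 + $1.72 + $0.51 + $1.88 + $0.81 = $6.97

$6.97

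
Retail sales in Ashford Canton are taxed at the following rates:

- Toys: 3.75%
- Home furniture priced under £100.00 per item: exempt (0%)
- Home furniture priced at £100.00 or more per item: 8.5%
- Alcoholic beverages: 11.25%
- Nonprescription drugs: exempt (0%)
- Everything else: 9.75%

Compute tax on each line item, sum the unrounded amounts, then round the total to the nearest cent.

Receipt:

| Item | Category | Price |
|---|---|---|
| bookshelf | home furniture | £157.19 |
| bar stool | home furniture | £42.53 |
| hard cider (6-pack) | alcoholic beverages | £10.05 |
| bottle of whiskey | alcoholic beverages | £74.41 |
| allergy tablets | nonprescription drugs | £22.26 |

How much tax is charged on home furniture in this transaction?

£13.36

Bookshelf £157.19: home furniture, £100.00 or more → 8.5% → £13.36115
Bar stool £42.53: home furniture, under £100.00 → 0% → £0.00
Tax on home furniture: unrounded sum = £13.36115 → £13.36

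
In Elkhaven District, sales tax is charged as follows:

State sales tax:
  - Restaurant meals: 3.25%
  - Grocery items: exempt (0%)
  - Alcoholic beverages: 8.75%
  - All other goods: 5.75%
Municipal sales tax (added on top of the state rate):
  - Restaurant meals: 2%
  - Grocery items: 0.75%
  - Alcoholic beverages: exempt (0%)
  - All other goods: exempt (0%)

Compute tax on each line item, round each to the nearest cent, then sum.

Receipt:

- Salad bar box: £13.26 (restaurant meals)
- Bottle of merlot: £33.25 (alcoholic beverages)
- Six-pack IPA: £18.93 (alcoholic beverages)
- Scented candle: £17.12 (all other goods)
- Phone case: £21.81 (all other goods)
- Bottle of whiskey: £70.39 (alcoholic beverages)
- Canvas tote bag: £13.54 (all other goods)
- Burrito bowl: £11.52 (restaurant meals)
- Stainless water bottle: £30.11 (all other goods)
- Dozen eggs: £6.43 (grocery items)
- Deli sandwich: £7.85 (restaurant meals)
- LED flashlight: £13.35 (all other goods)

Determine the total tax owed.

Salad bar box £13.26: restaurant meals → 3.25% + 2% municipal = 5.25% → £0.70
Bottle of merlot £33.25: alcoholic beverages → 8.75% + 0% municipal = 8.75% → £2.91
Six-pack IPA £18.93: alcoholic beverages → 8.75% + 0% municipal = 8.75% → £1.66
Scented candle £17.12: all other goods → 5.75% + 0% municipal = 5.75% → £0.98
Phone case £21.81: all other goods → 5.75% + 0% municipal = 5.75% → £1.25
Bottle of whiskey £70.39: alcoholic beverages → 8.75% + 0% municipal = 8.75% → £6.16
Canvas tote bag £13.54: all other goods → 5.75% + 0% municipal = 5.75% → £0.78
Burrito bowl £11.52: restaurant meals → 3.25% + 2% municipal = 5.25% → £0.60
Stainless water bottle £30.11: all other goods → 5.75% + 0% municipal = 5.75% → £1.73
Dozen eggs £6.43: grocery items → 0% + 0.75% municipal = 0.75% → £0.05
Deli sandwich £7.85: restaurant meals → 3.25% + 2% municipal = 5.25% → £0.41
LED flashlight £13.35: all other goods → 5.75% + 0% municipal = 5.75% → £0.77
Total tax = £0.70 + £2.91 + £1.66 + £0.98 + £1.25 + £6.16 + £0.78 + £0.60 + £1.73 + £0.05 + £0.41 + £0.77 = £18.00

£18.00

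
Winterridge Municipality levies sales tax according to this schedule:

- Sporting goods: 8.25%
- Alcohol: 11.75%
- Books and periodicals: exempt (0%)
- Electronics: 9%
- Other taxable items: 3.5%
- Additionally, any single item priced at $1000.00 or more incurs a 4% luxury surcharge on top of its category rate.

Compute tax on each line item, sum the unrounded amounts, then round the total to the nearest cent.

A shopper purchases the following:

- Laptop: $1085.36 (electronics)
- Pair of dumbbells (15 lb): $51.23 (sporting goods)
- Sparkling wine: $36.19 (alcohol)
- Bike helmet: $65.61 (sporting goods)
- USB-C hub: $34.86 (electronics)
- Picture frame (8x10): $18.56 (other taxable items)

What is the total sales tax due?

Laptop $1085.36: electronics → 9% + 4% surcharge = 13% → $141.0968
Pair of dumbbells (15 lb) $51.23: sporting goods → 8.25% → $4.226475
Sparkling wine $36.19: alcohol → 11.75% → $4.252325
Bike helmet $65.61: sporting goods → 8.25% → $5.412825
USB-C hub $34.86: electronics → 9% → $3.1374
Picture frame (8x10) $18.56: other taxable items → 3.5% → $0.6496
Unrounded tax sum = $158.775425 → $158.78

$158.78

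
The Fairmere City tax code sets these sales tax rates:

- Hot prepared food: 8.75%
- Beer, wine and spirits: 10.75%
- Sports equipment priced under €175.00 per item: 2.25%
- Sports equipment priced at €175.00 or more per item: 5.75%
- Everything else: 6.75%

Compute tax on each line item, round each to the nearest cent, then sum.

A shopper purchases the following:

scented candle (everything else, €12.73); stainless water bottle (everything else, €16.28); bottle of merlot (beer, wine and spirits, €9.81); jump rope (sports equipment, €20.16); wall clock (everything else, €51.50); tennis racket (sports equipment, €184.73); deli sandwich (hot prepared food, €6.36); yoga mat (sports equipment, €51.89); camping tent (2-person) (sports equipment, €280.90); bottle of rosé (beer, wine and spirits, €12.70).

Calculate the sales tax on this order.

Scented candle €12.73: everything else → 6.75% → €0.86
Stainless water bottle €16.28: everything else → 6.75% → €1.10
Bottle of merlot €9.81: beer, wine and spirits → 10.75% → €1.05
Jump rope €20.16: sports equipment, under €175.00 → 2.25% → €0.45
Wall clock €51.50: everything else → 6.75% → €3.48
Tennis racket €184.73: sports equipment, €175.00 or more → 5.75% → €10.62
Deli sandwich €6.36: hot prepared food → 8.75% → €0.56
Yoga mat €51.89: sports equipment, under €175.00 → 2.25% → €1.17
Camping tent (2-person) €280.90: sports equipment, €175.00 or more → 5.75% → €16.15
Bottle of rosé €12.70: beer, wine and spirits → 10.75% → €1.37
Total tax = €0.86 + €1.10 + €1.05 + €0.45 + €3.48 + €10.62 + €0.56 + €1.17 + €16.15 + €1.37 = €36.81

€36.81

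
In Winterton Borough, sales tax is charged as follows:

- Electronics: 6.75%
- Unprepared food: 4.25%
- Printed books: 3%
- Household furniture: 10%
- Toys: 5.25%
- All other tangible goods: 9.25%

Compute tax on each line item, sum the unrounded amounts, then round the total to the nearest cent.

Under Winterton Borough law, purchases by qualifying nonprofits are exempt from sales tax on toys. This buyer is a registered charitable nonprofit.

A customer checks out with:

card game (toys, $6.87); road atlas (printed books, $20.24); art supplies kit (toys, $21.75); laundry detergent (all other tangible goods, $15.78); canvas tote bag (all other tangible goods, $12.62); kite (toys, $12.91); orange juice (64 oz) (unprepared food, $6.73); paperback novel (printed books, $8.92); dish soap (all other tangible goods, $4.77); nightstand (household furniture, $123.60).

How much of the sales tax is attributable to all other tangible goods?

$3.07

Laundry detergent $15.78: all other tangible goods → 9.25% → $1.45965
Canvas tote bag $12.62: all other tangible goods → 9.25% → $1.16735
Dish soap $4.77: all other tangible goods → 9.25% → $0.441225
Tax on all other tangible goods: unrounded sum = $3.068225 → $3.07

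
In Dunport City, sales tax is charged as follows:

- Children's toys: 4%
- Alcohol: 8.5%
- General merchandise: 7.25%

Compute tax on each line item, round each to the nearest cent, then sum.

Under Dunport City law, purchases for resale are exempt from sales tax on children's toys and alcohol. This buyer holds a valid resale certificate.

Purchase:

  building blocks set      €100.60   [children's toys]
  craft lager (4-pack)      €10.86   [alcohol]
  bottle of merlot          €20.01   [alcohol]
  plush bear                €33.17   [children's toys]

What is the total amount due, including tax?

Building blocks set €100.60: children's toys, buyer-exempt → 0% → €0.00
Craft lager (4-pack) €10.86: alcohol, buyer-exempt → 0% → €0.00
Bottle of merlot €20.01: alcohol, buyer-exempt → 0% → €0.00
Plush bear €33.17: children's toys, buyer-exempt → 0% → €0.00
Subtotal = €164.64; tax = €0.00; total due = €164.64

€164.64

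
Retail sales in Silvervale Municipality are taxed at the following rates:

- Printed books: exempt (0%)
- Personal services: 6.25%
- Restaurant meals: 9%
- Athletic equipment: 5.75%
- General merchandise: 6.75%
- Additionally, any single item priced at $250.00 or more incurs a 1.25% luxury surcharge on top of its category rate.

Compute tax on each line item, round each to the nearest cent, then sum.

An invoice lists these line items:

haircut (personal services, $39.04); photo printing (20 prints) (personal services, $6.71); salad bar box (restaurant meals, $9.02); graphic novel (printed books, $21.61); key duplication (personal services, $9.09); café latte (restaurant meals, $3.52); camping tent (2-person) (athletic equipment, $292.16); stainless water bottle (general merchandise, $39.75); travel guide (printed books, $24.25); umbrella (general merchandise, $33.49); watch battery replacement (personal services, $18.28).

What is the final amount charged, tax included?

Haircut $39.04: personal services → 6.25% → $2.44
Photo printing (20 prints) $6.71: personal services → 6.25% → $0.42
Salad bar box $9.02: restaurant meals → 9% → $0.81
Graphic novel $21.61: printed books → 0% → $0.00
Key duplication $9.09: personal services → 6.25% → $0.57
Café latte $3.52: restaurant meals → 9% → $0.32
Camping tent (2-person) $292.16: athletic equipment → 5.75% + 1.25% surcharge = 7% → $20.45
Stainless water bottle $39.75: general merchandise → 6.75% → $2.68
Travel guide $24.25: printed books → 0% → $0.00
Umbrella $33.49: general merchandise → 6.75% → $2.26
Watch battery replacement $18.28: personal services → 6.25% → $1.14
Subtotal = $496.92; tax = $31.09; total due = $528.01

$528.01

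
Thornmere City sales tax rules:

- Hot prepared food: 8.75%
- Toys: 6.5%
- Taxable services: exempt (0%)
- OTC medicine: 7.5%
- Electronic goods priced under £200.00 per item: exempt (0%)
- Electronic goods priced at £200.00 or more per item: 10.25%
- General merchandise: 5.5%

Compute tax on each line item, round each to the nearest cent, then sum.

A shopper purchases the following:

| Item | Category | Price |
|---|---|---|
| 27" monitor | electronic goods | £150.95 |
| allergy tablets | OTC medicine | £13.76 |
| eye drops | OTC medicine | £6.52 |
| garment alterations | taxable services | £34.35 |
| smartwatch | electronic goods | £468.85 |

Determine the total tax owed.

27" monitor £150.95: electronic goods, under £200.00 → 0% → £0.00
Allergy tablets £13.76: OTC medicine → 7.5% → £1.03
Eye drops £6.52: OTC medicine → 7.5% → £0.49
Garment alterations £34.35: taxable services → 0% → £0.00
Smartwatch £468.85: electronic goods, £200.00 or more → 10.25% → £48.06
Total tax = £1.03 + £0.49 + £48.06 = £49.58

£49.58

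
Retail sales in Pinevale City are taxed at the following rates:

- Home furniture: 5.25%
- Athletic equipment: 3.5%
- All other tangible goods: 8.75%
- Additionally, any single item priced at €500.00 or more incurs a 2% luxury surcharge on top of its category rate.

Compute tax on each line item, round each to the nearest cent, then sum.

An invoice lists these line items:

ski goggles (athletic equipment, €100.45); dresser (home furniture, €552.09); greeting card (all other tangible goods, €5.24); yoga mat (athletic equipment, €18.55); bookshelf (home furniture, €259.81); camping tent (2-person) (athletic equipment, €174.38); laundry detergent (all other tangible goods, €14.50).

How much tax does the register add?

Ski goggles €100.45: athletic equipment → 3.5% → €3.52
Dresser €552.09: home furniture → 5.25% + 2% surcharge = 7.25% → €40.03
Greeting card €5.24: all other tangible goods → 8.75% → €0.46
Yoga mat €18.55: athletic equipment → 3.5% → €0.65
Bookshelf €259.81: home furniture → 5.25% → €13.64
Camping tent (2-person) €174.38: athletic equipment → 3.5% → €6.10
Laundry detergent €14.50: all other tangible goods → 8.75% → €1.27
Total tax = €3.52 + €40.03 + €0.46 + €0.65 + €13.64 + €6.10 + €1.27 = €65.67

€65.67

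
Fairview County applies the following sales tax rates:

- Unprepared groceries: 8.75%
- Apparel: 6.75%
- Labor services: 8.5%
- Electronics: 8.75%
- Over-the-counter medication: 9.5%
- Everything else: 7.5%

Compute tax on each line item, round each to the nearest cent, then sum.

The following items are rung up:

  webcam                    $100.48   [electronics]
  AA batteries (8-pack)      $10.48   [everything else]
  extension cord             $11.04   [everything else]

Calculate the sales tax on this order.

Webcam $100.48: electronics → 8.75% → $8.79
AA batteries (8-pack) $10.48: everything else → 7.5% → $0.79
Extension cord $11.04: everything else → 7.5% → $0.83
Total tax = $8.79 + $0.79 + $0.83 = $10.41

$10.41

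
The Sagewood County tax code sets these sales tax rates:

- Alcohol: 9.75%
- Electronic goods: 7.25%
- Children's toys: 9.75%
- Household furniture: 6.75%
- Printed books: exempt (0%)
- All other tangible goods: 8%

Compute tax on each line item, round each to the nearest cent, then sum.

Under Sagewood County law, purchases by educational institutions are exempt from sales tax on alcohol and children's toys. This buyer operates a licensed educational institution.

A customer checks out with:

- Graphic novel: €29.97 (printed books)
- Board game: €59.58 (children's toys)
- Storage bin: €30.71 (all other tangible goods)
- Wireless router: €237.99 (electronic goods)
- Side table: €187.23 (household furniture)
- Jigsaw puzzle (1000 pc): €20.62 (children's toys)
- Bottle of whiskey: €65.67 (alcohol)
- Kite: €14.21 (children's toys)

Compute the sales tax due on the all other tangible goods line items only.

€2.46

Storage bin €30.71: all other tangible goods → 8% → €2.46
Tax on all other tangible goods = €2.46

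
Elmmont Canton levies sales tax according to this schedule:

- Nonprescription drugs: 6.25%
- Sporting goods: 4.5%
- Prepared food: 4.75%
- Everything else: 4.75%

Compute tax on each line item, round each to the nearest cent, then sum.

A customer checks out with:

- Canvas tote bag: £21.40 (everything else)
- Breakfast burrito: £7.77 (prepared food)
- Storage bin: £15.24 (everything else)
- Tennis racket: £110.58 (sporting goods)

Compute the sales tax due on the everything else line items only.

Canvas tote bag £21.40: everything else → 4.75% → £1.02
Storage bin £15.24: everything else → 4.75% → £0.72
Tax on everything else = £1.02 + £0.72 = £1.74

£1.74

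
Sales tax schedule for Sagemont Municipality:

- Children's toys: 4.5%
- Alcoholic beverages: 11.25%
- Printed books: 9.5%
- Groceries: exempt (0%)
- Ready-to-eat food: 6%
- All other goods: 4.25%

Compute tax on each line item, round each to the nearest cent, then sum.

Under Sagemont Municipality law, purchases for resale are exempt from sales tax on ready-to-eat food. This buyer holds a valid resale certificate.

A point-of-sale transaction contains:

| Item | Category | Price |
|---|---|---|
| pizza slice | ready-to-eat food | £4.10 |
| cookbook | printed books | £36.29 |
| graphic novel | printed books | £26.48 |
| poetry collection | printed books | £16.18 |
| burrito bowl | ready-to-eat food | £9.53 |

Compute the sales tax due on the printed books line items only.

Cookbook £36.29: printed books → 9.5% → £3.45
Graphic novel £26.48: printed books → 9.5% → £2.52
Poetry collection £16.18: printed books → 9.5% → £1.54
Tax on printed books = £3.45 + £2.52 + £1.54 = £7.51

£7.51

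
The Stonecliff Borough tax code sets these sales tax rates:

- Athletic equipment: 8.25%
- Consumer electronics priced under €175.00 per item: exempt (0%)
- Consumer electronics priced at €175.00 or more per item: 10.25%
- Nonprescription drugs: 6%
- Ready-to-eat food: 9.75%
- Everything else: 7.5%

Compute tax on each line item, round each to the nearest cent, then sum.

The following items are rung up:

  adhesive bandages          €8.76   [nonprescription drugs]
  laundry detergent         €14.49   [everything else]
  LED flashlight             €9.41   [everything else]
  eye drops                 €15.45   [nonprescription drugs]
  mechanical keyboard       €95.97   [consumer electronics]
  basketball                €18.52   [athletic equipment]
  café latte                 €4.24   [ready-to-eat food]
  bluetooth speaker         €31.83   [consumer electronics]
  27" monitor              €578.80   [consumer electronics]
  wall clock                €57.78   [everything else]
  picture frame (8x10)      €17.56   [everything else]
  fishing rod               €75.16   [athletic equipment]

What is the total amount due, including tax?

€1004.35

Adhesive bandages €8.76: nonprescription drugs → 6% → €0.53
Laundry detergent €14.49: everything else → 7.5% → €1.09
LED flashlight €9.41: everything else → 7.5% → €0.71
Eye drops €15.45: nonprescription drugs → 6% → €0.93
Mechanical keyboard €95.97: consumer electronics, under €175.00 → 0% → €0.00
Basketball €18.52: athletic equipment → 8.25% → €1.53
Café latte €4.24: ready-to-eat food → 9.75% → €0.41
Bluetooth speaker €31.83: consumer electronics, under €175.00 → 0% → €0.00
27" monitor €578.80: consumer electronics, €175.00 or more → 10.25% → €59.33
Wall clock €57.78: everything else → 7.5% → €4.33
Picture frame (8x10) €17.56: everything else → 7.5% → €1.32
Fishing rod €75.16: athletic equipment → 8.25% → €6.20
Subtotal = €927.97; tax = €76.38; total due = €1004.35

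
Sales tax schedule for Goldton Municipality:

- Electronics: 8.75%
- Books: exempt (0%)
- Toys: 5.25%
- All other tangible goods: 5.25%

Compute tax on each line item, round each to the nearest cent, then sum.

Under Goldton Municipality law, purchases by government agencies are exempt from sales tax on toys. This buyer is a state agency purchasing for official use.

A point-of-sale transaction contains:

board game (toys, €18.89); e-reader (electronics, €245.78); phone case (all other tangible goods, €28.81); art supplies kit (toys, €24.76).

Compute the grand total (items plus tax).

€341.26

Board game €18.89: toys, buyer-exempt → 0% → €0.00
E-reader €245.78: electronics → 8.75% → €21.51
Phone case €28.81: all other tangible goods → 5.25% → €1.51
Art supplies kit €24.76: toys, buyer-exempt → 0% → €0.00
Subtotal = €318.24; tax = €23.02; total due = €341.26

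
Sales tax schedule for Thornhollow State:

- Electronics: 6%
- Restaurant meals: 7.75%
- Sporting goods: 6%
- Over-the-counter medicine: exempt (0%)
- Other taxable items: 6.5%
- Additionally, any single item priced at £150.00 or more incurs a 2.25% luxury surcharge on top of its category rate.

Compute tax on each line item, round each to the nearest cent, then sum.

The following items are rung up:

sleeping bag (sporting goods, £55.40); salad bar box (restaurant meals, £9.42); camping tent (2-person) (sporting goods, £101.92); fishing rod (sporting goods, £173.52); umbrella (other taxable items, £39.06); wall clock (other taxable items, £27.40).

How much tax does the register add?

Sleeping bag £55.40: sporting goods → 6% → £3.32
Salad bar box £9.42: restaurant meals → 7.75% → £0.73
Camping tent (2-person) £101.92: sporting goods → 6% → £6.12
Fishing rod £173.52: sporting goods → 6% + 2.25% surcharge = 8.25% → £14.32
Umbrella £39.06: other taxable items → 6.5% → £2.54
Wall clock £27.40: other taxable items → 6.5% → £1.78
Total tax = £3.32 + £0.73 + £6.12 + £14.32 + £2.54 + £1.78 = £28.81

£28.81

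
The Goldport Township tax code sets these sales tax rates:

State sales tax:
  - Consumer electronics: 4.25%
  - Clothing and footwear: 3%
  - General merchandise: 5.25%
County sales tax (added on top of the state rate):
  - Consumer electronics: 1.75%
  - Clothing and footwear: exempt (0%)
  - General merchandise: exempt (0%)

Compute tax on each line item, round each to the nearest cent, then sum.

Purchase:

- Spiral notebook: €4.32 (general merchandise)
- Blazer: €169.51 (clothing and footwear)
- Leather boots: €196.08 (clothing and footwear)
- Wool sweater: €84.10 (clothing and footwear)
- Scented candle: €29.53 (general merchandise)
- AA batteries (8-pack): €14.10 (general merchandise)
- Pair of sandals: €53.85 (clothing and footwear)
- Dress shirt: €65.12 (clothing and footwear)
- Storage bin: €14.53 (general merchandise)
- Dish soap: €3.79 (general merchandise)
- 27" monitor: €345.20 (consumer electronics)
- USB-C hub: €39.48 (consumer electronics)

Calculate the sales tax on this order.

€43.62

Spiral notebook €4.32: general merchandise → 5.25% + 0% county = 5.25% → €0.23
Blazer €169.51: clothing and footwear → 3% + 0% county = 3% → €5.09
Leather boots €196.08: clothing and footwear → 3% + 0% county = 3% → €5.88
Wool sweater €84.10: clothing and footwear → 3% + 0% county = 3% → €2.52
Scented candle €29.53: general merchandise → 5.25% + 0% county = 5.25% → €1.55
AA batteries (8-pack) €14.10: general merchandise → 5.25% + 0% county = 5.25% → €0.74
Pair of sandals €53.85: clothing and footwear → 3% + 0% county = 3% → €1.62
Dress shirt €65.12: clothing and footwear → 3% + 0% county = 3% → €1.95
Storage bin €14.53: general merchandise → 5.25% + 0% county = 5.25% → €0.76
Dish soap €3.79: general merchandise → 5.25% + 0% county = 5.25% → €0.20
27" monitor €345.20: consumer electronics → 4.25% + 1.75% county = 6% → €20.71
USB-C hub €39.48: consumer electronics → 4.25% + 1.75% county = 6% → €2.37
Total tax = €0.23 + €5.09 + €5.88 + €2.52 + €1.55 + €0.74 + €1.62 + €1.95 + €0.76 + €0.20 + €20.71 + €2.37 = €43.62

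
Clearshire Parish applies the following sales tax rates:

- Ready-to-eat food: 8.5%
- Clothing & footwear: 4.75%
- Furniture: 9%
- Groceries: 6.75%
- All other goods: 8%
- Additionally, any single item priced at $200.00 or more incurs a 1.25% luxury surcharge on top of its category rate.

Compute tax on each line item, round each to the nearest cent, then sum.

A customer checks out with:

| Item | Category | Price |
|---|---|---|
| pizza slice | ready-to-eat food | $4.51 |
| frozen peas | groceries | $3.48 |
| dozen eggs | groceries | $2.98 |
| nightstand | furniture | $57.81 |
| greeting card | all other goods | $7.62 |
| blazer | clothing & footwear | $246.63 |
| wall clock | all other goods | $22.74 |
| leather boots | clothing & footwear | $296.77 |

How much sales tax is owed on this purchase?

$41.05

Pizza slice $4.51: ready-to-eat food → 8.5% → $0.38
Frozen peas $3.48: groceries → 6.75% → $0.23
Dozen eggs $2.98: groceries → 6.75% → $0.20
Nightstand $57.81: furniture → 9% → $5.20
Greeting card $7.62: all other goods → 8% → $0.61
Blazer $246.63: clothing & footwear → 4.75% + 1.25% surcharge = 6% → $14.80
Wall clock $22.74: all other goods → 8% → $1.82
Leather boots $296.77: clothing & footwear → 4.75% + 1.25% surcharge = 6% → $17.81
Total tax = $0.38 + $0.23 + $0.20 + $5.20 + $0.61 + $14.80 + $1.82 + $17.81 = $41.05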